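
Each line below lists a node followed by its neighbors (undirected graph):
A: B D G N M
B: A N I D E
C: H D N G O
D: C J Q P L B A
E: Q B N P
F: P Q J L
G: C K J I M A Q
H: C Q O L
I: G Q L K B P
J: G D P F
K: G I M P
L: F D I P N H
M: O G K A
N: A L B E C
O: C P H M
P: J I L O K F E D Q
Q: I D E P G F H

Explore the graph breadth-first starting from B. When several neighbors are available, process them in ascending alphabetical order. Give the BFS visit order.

B, A, D, E, I, N, G, M, C, J, L, P, Q, K, O, H, F

Visit B; enqueue A, D, E, I, N → queue [A, D, E, I, N]
Visit A; enqueue G, M → queue [D, E, I, N, G, M]
Visit D; enqueue C, J, L, P, Q → queue [E, I, N, G, M, C, J, L, P, Q]
Visit E → queue [I, N, G, M, C, J, L, P, Q]
Visit I; enqueue K → queue [N, G, M, C, J, L, P, Q, K]
Visit N → queue [G, M, C, J, L, P, Q, K]
Visit G → queue [M, C, J, L, P, Q, K]
Visit M; enqueue O → queue [C, J, L, P, Q, K, O]
Visit C; enqueue H → queue [J, L, P, Q, K, O, H]
Visit J; enqueue F → queue [L, P, Q, K, O, H, F]
Visit L → queue [P, Q, K, O, H, F]
Visit P → queue [Q, K, O, H, F]
Visit Q → queue [K, O, H, F]
Visit K → queue [O, H, F]
Visit O → queue [H, F]
Visit H → queue [F]
Visit F → queue []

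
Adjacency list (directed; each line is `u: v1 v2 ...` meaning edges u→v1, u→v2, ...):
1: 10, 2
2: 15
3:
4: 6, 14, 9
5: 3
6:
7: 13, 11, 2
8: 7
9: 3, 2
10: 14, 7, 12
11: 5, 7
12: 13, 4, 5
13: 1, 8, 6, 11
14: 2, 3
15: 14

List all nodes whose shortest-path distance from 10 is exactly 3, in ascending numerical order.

1, 6, 8, 9, 15

Level 0: 10
Level 1: 7, 12, 14
Level 2: 2, 3, 4, 5, 11, 13
Level 3: 1, 6, 8, 9, 15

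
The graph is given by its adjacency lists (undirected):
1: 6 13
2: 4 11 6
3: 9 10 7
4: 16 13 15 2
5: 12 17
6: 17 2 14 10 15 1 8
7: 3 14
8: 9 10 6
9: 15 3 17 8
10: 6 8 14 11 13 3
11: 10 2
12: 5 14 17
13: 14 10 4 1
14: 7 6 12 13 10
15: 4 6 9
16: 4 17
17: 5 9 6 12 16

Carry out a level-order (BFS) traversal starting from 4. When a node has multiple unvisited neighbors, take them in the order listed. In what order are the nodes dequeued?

4 16 13 15 2 17 14 10 1 6 9 11 5 12 7 8 3

Visit 4; enqueue 16, 13, 15, 2 → queue [16, 13, 15, 2]
Visit 16; enqueue 17 → queue [13, 15, 2, 17]
Visit 13; enqueue 14, 10, 1 → queue [15, 2, 17, 14, 10, 1]
Visit 15; enqueue 6, 9 → queue [2, 17, 14, 10, 1, 6, 9]
Visit 2; enqueue 11 → queue [17, 14, 10, 1, 6, 9, 11]
Visit 17; enqueue 5, 12 → queue [14, 10, 1, 6, 9, 11, 5, 12]
Visit 14; enqueue 7 → queue [10, 1, 6, 9, 11, 5, 12, 7]
Visit 10; enqueue 8, 3 → queue [1, 6, 9, 11, 5, 12, 7, 8, 3]
Visit 1 → queue [6, 9, 11, 5, 12, 7, 8, 3]
Visit 6 → queue [9, 11, 5, 12, 7, 8, 3]
Visit 9 → queue [11, 5, 12, 7, 8, 3]
Visit 11 → queue [5, 12, 7, 8, 3]
Visit 5 → queue [12, 7, 8, 3]
Visit 12 → queue [7, 8, 3]
Visit 7 → queue [8, 3]
Visit 8 → queue [3]
Visit 3 → queue []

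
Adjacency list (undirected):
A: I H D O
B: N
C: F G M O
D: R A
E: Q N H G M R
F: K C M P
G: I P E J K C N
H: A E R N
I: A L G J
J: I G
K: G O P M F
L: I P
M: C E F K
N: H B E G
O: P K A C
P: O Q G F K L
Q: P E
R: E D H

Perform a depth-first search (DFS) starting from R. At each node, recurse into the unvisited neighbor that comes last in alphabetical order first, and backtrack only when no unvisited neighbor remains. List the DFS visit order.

Visit R
R → H
H → N
N → G
G → P
P → Q
Q → E
E → M
M → K
K → O
O → C
C → F
O → A
A → I
I → L
I → J
A → D
N → B

R → H → N → G → P → Q → E → M → K → O → C → F → A → I → L → J → D → B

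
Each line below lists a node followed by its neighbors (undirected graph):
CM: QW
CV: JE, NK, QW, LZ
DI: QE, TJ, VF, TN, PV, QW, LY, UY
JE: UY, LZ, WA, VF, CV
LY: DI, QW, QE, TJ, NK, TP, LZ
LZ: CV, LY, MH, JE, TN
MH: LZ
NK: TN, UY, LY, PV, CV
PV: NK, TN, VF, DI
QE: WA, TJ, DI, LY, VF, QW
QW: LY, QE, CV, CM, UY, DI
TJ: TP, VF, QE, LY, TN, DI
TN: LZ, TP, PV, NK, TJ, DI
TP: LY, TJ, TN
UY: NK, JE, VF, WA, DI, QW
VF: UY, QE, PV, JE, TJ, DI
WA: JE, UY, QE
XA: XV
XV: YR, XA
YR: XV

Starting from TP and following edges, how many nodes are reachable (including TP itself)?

BFS from TP visits: TP, LY, TJ, TN, DI, LZ, NK, QE, QW, VF, PV, UY, CV, JE, MH, WA, CM
Reachable nodes: 17 of 20 total.

17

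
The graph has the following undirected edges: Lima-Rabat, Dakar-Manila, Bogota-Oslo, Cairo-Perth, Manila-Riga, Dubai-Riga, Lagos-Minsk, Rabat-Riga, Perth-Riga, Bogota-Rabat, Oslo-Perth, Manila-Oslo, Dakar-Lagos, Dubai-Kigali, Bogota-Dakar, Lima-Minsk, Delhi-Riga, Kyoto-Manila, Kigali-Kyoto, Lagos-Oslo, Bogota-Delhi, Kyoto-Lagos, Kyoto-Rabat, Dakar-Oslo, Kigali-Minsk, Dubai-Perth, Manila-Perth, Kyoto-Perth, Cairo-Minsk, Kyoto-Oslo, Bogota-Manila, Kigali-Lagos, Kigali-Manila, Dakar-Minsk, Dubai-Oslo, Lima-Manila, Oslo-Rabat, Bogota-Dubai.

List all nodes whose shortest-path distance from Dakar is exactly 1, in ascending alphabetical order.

Bogota, Lagos, Manila, Minsk, Oslo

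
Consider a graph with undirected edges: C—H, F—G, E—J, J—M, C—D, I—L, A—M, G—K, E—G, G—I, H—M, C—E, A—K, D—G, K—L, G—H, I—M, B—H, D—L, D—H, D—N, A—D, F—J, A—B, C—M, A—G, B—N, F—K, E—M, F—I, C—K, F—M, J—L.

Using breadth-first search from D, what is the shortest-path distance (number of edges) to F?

2

Level 0: D
Level 1: A, C, G, H, L, N
Level 2: B, E, F, I, J, K, M
F first appears at level 2.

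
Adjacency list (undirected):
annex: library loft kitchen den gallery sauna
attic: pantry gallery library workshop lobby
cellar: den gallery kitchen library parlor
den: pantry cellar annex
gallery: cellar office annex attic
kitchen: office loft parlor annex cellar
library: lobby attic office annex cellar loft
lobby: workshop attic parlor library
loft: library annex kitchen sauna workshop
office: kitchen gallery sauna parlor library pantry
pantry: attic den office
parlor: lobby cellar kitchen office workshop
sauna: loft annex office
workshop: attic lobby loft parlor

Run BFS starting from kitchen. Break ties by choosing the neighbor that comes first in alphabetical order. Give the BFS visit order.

Visit kitchen; enqueue annex, cellar, loft, office, parlor → queue [annex, cellar, loft, office, parlor]
Visit annex; enqueue den, gallery, library, sauna → queue [cellar, loft, office, parlor, den, gallery, library, sauna]
Visit cellar → queue [loft, office, parlor, den, gallery, library, sauna]
Visit loft; enqueue workshop → queue [office, parlor, den, gallery, library, sauna, workshop]
Visit office; enqueue pantry → queue [parlor, den, gallery, library, sauna, workshop, pantry]
Visit parlor; enqueue lobby → queue [den, gallery, library, sauna, workshop, pantry, lobby]
Visit den → queue [gallery, library, sauna, workshop, pantry, lobby]
Visit gallery; enqueue attic → queue [library, sauna, workshop, pantry, lobby, attic]
Visit library → queue [sauna, workshop, pantry, lobby, attic]
Visit sauna → queue [workshop, pantry, lobby, attic]
Visit workshop → queue [pantry, lobby, attic]
Visit pantry → queue [lobby, attic]
Visit lobby → queue [attic]
Visit attic → queue []

kitchen → annex → cellar → loft → office → parlor → den → gallery → library → sauna → workshop → pantry → lobby → attic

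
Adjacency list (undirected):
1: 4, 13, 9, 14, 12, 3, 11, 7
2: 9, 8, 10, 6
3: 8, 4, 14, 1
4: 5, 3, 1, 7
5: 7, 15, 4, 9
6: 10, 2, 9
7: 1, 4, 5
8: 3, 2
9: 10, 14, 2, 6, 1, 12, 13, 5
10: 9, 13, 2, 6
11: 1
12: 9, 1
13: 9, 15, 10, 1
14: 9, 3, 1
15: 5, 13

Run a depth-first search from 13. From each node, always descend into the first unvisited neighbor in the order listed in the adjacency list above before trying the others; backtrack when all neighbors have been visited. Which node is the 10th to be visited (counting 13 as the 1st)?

1

Visit 13
13 → 9
9 → 10
10 → 2
2 → 8
8 → 3
3 → 4
4 → 5
5 → 7
7 → 1
1 → 14
1 → 12
1 → 11
5 → 15
2 → 6

Visit order: 13, 9, 10, 2, 8, 3, 4, 5, 7, 1, 14, 12, 11, 15, 6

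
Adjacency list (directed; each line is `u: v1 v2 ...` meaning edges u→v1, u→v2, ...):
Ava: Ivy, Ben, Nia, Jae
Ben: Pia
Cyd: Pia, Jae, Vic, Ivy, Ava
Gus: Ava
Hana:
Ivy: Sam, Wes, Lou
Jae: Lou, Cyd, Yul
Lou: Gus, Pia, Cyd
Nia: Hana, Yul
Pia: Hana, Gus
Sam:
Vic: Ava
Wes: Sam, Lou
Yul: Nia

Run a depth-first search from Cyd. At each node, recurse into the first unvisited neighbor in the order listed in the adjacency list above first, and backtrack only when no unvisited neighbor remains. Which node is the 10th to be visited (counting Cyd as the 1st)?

Ben

Visit Cyd
Cyd → Pia
Pia → Hana
Pia → Gus
Gus → Ava
Ava → Ivy
Ivy → Sam
Ivy → Wes
Wes → Lou
Ava → Ben
Ava → Nia
Nia → Yul
Ava → Jae
Cyd → Vic

Visit order: Cyd, Pia, Hana, Gus, Ava, Ivy, Sam, Wes, Lou, Ben, Nia, Yul, Jae, Vic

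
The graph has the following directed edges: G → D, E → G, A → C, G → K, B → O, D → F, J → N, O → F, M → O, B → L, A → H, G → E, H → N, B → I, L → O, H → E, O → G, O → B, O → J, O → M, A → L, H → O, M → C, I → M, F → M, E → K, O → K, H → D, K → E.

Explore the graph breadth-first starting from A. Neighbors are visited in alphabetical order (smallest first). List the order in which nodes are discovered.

Visit A; enqueue C, H, L → queue [C, H, L]
Visit C → queue [H, L]
Visit H; enqueue D, E, N, O → queue [L, D, E, N, O]
Visit L → queue [D, E, N, O]
Visit D; enqueue F → queue [E, N, O, F]
Visit E; enqueue G, K → queue [N, O, F, G, K]
Visit N → queue [O, F, G, K]
Visit O; enqueue B, J, M → queue [F, G, K, B, J, M]
Visit F → queue [G, K, B, J, M]
Visit G → queue [K, B, J, M]
Visit K → queue [B, J, M]
Visit B; enqueue I → queue [J, M, I]
Visit J → queue [M, I]
Visit M → queue [I]
Visit I → queue []

A C H L D E N O F G K B J M I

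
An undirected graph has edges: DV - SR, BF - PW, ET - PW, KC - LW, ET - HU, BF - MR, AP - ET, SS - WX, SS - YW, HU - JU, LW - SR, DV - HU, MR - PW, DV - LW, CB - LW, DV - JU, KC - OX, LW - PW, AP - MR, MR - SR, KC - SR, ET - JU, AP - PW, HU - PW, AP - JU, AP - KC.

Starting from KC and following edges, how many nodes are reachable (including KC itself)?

13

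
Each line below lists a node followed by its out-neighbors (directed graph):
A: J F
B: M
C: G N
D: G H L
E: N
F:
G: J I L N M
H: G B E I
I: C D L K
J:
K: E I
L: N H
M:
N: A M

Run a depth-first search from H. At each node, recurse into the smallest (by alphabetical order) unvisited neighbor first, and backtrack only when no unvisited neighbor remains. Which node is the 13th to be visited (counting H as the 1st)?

L

Visit H
H → B
B → M
H → E
E → N
N → A
A → F
A → J
H → G
G → I
I → C
I → D
D → L
I → K

Visit order: H, B, M, E, N, A, F, J, G, I, C, D, L, K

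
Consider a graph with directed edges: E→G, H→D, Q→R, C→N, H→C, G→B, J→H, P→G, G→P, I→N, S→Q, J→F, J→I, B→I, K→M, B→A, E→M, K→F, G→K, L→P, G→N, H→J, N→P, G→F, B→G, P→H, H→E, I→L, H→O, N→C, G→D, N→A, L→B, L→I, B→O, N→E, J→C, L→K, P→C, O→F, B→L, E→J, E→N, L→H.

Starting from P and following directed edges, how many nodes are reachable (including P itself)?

BFS from P visits: P, C, G, H, N, B, D, F, K, E, J, O, A, I, L, M
Reachable nodes: 16 of 19 total.

16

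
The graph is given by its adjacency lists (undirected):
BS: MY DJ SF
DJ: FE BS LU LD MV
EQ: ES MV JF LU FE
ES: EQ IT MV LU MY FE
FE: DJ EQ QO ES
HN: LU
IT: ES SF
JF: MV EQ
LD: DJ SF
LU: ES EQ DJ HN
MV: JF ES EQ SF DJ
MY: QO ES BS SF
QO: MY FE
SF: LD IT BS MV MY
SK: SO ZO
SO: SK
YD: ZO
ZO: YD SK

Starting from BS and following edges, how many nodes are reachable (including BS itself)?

14

BFS from BS visits: BS, MY, DJ, SF, QO, ES, FE, LU, LD, MV, IT, EQ, HN, JF
Reachable nodes: 14 of 18 total.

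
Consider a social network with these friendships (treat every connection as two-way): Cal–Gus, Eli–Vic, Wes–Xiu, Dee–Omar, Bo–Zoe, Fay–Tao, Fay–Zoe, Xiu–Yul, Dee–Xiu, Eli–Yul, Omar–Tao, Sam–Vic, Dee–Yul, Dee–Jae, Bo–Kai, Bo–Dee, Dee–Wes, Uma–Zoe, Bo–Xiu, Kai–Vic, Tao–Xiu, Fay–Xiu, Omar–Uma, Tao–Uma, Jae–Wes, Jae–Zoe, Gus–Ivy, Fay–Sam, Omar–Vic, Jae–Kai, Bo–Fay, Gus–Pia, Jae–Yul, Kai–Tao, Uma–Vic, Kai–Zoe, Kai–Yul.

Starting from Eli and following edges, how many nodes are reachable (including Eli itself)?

15

BFS from Eli visits: Eli, Vic, Yul, Kai, Omar, Sam, Uma, Dee, Jae, Xiu, Bo, Tao, Zoe, Fay, Wes
Reachable nodes: 15 of 19 total.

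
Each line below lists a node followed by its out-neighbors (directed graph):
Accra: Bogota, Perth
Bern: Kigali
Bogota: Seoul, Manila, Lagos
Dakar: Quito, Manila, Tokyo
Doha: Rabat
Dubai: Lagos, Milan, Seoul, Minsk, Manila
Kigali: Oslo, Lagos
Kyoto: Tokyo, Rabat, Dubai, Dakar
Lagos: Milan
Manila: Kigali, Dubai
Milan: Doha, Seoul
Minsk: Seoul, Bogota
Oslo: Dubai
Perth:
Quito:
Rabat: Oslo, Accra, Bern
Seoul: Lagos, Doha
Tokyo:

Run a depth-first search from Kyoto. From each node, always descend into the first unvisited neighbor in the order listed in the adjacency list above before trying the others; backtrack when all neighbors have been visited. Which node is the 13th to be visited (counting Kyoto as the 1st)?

Visit Kyoto
Kyoto → Tokyo
Kyoto → Rabat
Rabat → Oslo
Oslo → Dubai
Dubai → Lagos
Lagos → Milan
Milan → Doha
Milan → Seoul
Dubai → Minsk
Minsk → Bogota
Bogota → Manila
Manila → Kigali
Rabat → Accra
Accra → Perth
Rabat → Bern
Kyoto → Dakar
Dakar → Quito

Visit order: Kyoto, Tokyo, Rabat, Oslo, Dubai, Lagos, Milan, Doha, Seoul, Minsk, Bogota, Manila, Kigali, Accra, Perth, Bern, Dakar, Quito

Kigali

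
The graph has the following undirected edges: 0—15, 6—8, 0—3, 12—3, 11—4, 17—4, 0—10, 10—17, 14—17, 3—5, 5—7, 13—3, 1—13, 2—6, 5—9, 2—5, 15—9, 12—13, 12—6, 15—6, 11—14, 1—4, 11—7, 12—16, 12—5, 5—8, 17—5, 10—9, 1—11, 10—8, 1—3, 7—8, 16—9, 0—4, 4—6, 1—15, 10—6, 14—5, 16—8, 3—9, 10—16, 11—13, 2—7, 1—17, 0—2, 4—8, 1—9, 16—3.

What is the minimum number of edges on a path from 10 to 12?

2

Level 0: 10
Level 1: 0, 6, 8, 9, 16, 17
Level 2: 1, 2, 3, 4, 5, 7, 12, 14, 15
Level 3: 11, 13
12 first appears at level 2.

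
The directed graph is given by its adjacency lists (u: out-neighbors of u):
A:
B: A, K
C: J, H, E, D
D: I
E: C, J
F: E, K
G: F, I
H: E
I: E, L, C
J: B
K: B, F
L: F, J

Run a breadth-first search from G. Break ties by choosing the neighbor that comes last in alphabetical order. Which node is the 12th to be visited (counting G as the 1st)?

Visit G; enqueue I, F → queue [I, F]
Visit I; enqueue L, E, C → queue [F, L, E, C]
Visit F; enqueue K → queue [L, E, C, K]
Visit L; enqueue J → queue [E, C, K, J]
Visit E → queue [C, K, J]
Visit C; enqueue H, D → queue [K, J, H, D]
Visit K; enqueue B → queue [J, H, D, B]
Visit J → queue [H, D, B]
Visit H → queue [D, B]
Visit D → queue [B]
Visit B; enqueue A → queue [A]
Visit A → queue []

Visit order: G, I, F, L, E, C, K, J, H, D, B, A

A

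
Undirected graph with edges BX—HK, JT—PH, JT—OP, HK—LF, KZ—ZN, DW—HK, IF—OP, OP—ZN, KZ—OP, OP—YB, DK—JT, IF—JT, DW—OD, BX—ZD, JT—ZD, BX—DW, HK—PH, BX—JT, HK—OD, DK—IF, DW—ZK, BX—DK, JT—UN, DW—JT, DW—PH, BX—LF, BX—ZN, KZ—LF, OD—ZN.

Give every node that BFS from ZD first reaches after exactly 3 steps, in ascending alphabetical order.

KZ, OD, YB, ZK

Level 0: ZD
Level 1: BX, JT
Level 2: DK, DW, HK, IF, LF, OP, PH, UN, ZN
Level 3: KZ, OD, YB, ZK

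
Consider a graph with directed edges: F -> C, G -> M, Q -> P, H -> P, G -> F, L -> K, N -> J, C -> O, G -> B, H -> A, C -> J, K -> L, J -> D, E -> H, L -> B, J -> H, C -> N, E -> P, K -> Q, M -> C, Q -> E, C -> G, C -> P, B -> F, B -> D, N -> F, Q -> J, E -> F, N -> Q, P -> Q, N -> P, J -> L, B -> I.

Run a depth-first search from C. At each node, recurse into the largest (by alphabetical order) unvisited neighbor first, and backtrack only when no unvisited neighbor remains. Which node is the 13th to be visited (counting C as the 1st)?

Visit C
C → P
P → Q
Q → J
J → L
L → K
L → B
B → I
B → F
B → D
J → H
H → A
Q → E
C → O
C → N
C → G
G → M

Visit order: C, P, Q, J, L, K, B, I, F, D, H, A, E, O, N, G, M

E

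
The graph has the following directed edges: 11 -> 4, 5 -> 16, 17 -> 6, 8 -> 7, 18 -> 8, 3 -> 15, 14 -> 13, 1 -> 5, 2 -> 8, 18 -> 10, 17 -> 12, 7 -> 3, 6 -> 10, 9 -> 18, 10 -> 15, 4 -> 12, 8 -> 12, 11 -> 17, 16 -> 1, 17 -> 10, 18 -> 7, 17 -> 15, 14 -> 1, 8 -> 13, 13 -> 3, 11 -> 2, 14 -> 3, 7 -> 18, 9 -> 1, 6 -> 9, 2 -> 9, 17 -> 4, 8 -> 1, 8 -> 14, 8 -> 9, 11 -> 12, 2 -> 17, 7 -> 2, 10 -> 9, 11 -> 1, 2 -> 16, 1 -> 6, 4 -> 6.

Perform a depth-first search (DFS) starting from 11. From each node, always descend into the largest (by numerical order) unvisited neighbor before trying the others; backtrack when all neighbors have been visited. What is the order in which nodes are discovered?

11 17 15 12 10 9 18 8 14 13 3 1 6 5 16 7 2 4

Visit 11
11 → 17
17 → 15
17 → 12
17 → 10
10 → 9
9 → 18
18 → 8
8 → 14
14 → 13
13 → 3
14 → 1
1 → 6
1 → 5
5 → 16
8 → 7
7 → 2
17 → 4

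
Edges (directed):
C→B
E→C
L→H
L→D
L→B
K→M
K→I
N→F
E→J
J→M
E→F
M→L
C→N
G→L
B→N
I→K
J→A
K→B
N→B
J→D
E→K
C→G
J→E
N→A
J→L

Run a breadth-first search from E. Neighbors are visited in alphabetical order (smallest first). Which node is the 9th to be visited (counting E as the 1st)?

A

Visit E; enqueue C, F, J, K → queue [C, F, J, K]
Visit C; enqueue B, G, N → queue [F, J, K, B, G, N]
Visit F → queue [J, K, B, G, N]
Visit J; enqueue A, D, L, M → queue [K, B, G, N, A, D, L, M]
Visit K; enqueue I → queue [B, G, N, A, D, L, M, I]
Visit B → queue [G, N, A, D, L, M, I]
Visit G → queue [N, A, D, L, M, I]
Visit N → queue [A, D, L, M, I]
Visit A → queue [D, L, M, I]
Visit D → queue [L, M, I]
Visit L; enqueue H → queue [M, I, H]
Visit M → queue [I, H]
Visit I → queue [H]
Visit H → queue []

Visit order: E, C, F, J, K, B, G, N, A, D, L, M, I, H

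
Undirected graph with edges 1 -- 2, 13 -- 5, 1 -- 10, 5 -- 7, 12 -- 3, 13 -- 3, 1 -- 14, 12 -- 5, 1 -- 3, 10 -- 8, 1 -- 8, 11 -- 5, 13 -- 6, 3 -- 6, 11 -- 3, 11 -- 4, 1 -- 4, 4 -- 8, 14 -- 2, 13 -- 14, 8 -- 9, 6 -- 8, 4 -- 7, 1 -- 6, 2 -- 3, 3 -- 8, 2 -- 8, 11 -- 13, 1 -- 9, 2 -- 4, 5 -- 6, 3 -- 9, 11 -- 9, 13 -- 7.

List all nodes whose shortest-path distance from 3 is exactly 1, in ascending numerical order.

1, 2, 6, 8, 9, 11, 12, 13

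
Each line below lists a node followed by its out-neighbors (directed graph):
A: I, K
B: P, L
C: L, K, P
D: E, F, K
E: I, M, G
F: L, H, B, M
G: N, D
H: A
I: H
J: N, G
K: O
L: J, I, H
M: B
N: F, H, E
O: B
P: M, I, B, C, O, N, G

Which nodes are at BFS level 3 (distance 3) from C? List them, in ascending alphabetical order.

Level 0: C
Level 1: K, L, P
Level 2: B, G, H, I, J, M, N, O
Level 3: A, D, E, F

A, D, E, F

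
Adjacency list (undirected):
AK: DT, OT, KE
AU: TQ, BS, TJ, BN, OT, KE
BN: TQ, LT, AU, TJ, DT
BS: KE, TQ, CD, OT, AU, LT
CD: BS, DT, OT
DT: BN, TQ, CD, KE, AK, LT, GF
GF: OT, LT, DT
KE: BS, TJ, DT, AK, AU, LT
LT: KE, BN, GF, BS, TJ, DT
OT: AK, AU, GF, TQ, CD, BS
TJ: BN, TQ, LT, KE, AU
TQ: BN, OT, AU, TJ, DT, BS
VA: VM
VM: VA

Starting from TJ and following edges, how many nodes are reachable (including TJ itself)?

BFS from TJ visits: TJ, AU, BN, KE, LT, TQ, BS, OT, DT, AK, GF, CD
Reachable nodes: 12 of 14 total.

12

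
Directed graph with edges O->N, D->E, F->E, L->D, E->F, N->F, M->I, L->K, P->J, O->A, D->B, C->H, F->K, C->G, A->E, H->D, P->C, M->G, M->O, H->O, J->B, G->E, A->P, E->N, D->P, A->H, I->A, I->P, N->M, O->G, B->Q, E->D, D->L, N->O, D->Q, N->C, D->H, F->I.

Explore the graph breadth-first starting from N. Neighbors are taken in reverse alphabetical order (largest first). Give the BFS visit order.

N, O, M, F, C, G, A, I, K, E, H, P, D, J, Q, L, B

Visit N; enqueue O, M, F, C → queue [O, M, F, C]
Visit O; enqueue G, A → queue [M, F, C, G, A]
Visit M; enqueue I → queue [F, C, G, A, I]
Visit F; enqueue K, E → queue [C, G, A, I, K, E]
Visit C; enqueue H → queue [G, A, I, K, E, H]
Visit G → queue [A, I, K, E, H]
Visit A; enqueue P → queue [I, K, E, H, P]
Visit I → queue [K, E, H, P]
Visit K → queue [E, H, P]
Visit E; enqueue D → queue [H, P, D]
Visit H → queue [P, D]
Visit P; enqueue J → queue [D, J]
Visit D; enqueue Q, L, B → queue [J, Q, L, B]
Visit J → queue [Q, L, B]
Visit Q → queue [L, B]
Visit L → queue [B]
Visit B → queue []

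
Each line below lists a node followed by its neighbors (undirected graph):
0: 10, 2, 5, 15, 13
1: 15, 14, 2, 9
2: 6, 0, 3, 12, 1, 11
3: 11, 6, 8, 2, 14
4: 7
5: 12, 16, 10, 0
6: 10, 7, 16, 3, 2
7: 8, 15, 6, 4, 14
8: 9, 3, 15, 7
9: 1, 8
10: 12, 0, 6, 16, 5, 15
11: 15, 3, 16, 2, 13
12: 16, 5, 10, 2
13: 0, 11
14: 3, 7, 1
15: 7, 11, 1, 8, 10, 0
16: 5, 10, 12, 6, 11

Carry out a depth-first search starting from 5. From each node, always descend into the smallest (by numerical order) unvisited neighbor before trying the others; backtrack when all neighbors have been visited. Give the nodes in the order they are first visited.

5 → 0 → 2 → 1 → 9 → 8 → 3 → 6 → 7 → 4 → 14 → 15 → 10 → 12 → 16 → 11 → 13

Visit 5
5 → 0
0 → 2
2 → 1
1 → 9
9 → 8
8 → 3
3 → 6
6 → 7
7 → 4
7 → 14
7 → 15
15 → 10
10 → 12
12 → 16
16 → 11
11 → 13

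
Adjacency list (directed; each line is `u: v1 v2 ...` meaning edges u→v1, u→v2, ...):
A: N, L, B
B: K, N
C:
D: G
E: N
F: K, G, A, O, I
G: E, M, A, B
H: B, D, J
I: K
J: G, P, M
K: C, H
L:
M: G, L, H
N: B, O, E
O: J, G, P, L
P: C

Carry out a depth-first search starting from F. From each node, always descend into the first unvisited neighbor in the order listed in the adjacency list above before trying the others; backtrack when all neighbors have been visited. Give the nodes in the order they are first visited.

F -> K -> C -> H -> B -> N -> O -> J -> G -> E -> M -> L -> A -> P -> D -> I

Visit F
F → K
K → C
K → H
H → B
B → N
N → O
O → J
J → G
G → E
G → M
M → L
G → A
J → P
H → D
F → I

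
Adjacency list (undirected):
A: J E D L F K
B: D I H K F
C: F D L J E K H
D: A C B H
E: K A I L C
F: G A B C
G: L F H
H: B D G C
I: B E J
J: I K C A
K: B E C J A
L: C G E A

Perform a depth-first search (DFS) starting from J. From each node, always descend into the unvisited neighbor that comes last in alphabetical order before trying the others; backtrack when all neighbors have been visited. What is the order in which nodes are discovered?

J → K → E → L → G → H → D → C → F → B → I → A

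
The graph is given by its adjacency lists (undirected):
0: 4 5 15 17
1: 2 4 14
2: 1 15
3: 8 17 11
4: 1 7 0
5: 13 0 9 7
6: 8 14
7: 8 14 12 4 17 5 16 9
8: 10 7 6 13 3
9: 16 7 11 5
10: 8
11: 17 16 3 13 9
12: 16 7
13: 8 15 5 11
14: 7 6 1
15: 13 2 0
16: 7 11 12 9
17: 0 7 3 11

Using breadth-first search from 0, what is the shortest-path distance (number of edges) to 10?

Level 0: 0
Level 1: 4, 5, 15, 17
Level 2: 1, 2, 3, 7, 9, 11, 13
Level 3: 8, 12, 14, 16
Level 4: 6, 10
10 first appears at level 4.

4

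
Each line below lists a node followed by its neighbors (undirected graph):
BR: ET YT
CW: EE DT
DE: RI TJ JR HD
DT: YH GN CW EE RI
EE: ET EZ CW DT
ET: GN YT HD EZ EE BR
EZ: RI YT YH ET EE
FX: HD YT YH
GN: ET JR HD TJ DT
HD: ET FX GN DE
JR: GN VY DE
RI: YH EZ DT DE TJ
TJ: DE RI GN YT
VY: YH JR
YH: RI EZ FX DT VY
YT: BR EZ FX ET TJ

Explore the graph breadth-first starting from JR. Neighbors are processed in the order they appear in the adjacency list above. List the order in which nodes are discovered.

Visit JR; enqueue GN, VY, DE → queue [GN, VY, DE]
Visit GN; enqueue ET, HD, TJ, DT → queue [VY, DE, ET, HD, TJ, DT]
Visit VY; enqueue YH → queue [DE, ET, HD, TJ, DT, YH]
Visit DE; enqueue RI → queue [ET, HD, TJ, DT, YH, RI]
Visit ET; enqueue YT, EZ, EE, BR → queue [HD, TJ, DT, YH, RI, YT, EZ, EE, BR]
Visit HD; enqueue FX → queue [TJ, DT, YH, RI, YT, EZ, EE, BR, FX]
Visit TJ → queue [DT, YH, RI, YT, EZ, EE, BR, FX]
Visit DT; enqueue CW → queue [YH, RI, YT, EZ, EE, BR, FX, CW]
Visit YH → queue [RI, YT, EZ, EE, BR, FX, CW]
Visit RI → queue [YT, EZ, EE, BR, FX, CW]
Visit YT → queue [EZ, EE, BR, FX, CW]
Visit EZ → queue [EE, BR, FX, CW]
Visit EE → queue [BR, FX, CW]
Visit BR → queue [FX, CW]
Visit FX → queue [CW]
Visit CW → queue []

JR, GN, VY, DE, ET, HD, TJ, DT, YH, RI, YT, EZ, EE, BR, FX, CW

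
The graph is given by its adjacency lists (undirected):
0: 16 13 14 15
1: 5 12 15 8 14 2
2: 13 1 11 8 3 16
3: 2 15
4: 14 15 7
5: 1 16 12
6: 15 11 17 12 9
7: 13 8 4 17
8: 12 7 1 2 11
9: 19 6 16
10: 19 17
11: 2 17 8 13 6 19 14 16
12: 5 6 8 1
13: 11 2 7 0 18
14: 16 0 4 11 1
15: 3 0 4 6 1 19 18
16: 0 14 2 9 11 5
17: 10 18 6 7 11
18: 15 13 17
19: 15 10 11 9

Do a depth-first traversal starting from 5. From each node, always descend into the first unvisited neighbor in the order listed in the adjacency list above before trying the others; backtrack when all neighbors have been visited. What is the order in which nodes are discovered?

Visit 5
5 → 1
1 → 12
12 → 6
6 → 15
15 → 3
3 → 2
2 → 13
13 → 11
11 → 17
17 → 10
10 → 19
19 → 9
9 → 16
16 → 0
0 → 14
14 → 4
4 → 7
7 → 8
17 → 18

5 -> 1 -> 12 -> 6 -> 15 -> 3 -> 2 -> 13 -> 11 -> 17 -> 10 -> 19 -> 9 -> 16 -> 0 -> 14 -> 4 -> 7 -> 8 -> 18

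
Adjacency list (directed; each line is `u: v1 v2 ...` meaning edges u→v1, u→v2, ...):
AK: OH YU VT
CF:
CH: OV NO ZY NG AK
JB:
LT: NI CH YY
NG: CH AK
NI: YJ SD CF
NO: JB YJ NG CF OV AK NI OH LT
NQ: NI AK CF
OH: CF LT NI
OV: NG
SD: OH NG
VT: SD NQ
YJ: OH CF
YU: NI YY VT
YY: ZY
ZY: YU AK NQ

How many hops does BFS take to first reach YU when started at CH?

Level 0: CH
Level 1: AK, NG, NO, OV, ZY
Level 2: CF, JB, LT, NI, NQ, OH, VT, YJ, YU
Level 3: SD, YY
YU first appears at level 2.

2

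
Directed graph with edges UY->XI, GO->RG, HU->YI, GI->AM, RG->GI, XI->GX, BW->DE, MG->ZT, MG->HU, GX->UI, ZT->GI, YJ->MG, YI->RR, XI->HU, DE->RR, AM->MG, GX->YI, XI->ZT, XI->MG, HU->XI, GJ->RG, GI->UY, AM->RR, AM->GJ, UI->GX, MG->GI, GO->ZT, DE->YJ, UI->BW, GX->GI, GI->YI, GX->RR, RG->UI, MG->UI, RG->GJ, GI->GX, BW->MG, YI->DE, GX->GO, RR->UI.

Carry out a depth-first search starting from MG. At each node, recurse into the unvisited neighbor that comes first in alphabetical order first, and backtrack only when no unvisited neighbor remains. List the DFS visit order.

MG → GI → AM → GJ → RG → UI → BW → DE → RR → YJ → GX → GO → ZT → YI → UY → XI → HU

Visit MG
MG → GI
GI → AM
AM → GJ
GJ → RG
RG → UI
UI → BW
BW → DE
DE → RR
DE → YJ
UI → GX
GX → GO
GO → ZT
GX → YI
GI → UY
UY → XI
XI → HU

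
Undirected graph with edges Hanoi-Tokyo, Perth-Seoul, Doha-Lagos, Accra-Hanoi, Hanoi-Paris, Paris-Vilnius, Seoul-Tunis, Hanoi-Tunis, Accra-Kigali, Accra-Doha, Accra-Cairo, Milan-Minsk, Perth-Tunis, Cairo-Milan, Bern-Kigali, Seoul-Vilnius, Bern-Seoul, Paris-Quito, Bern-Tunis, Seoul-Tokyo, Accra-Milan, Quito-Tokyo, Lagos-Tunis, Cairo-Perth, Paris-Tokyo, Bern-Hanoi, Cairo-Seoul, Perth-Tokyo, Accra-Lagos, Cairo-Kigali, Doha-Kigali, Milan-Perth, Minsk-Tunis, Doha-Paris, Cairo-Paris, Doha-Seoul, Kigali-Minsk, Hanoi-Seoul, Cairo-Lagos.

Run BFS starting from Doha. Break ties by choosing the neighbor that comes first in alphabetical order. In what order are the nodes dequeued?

Doha, Accra, Kigali, Lagos, Paris, Seoul, Cairo, Hanoi, Milan, Bern, Minsk, Tunis, Quito, Tokyo, Vilnius, Perth

Visit Doha; enqueue Accra, Kigali, Lagos, Paris, Seoul → queue [Accra, Kigali, Lagos, Paris, Seoul]
Visit Accra; enqueue Cairo, Hanoi, Milan → queue [Kigali, Lagos, Paris, Seoul, Cairo, Hanoi, Milan]
Visit Kigali; enqueue Bern, Minsk → queue [Lagos, Paris, Seoul, Cairo, Hanoi, Milan, Bern, Minsk]
Visit Lagos; enqueue Tunis → queue [Paris, Seoul, Cairo, Hanoi, Milan, Bern, Minsk, Tunis]
Visit Paris; enqueue Quito, Tokyo, Vilnius → queue [Seoul, Cairo, Hanoi, Milan, Bern, Minsk, Tunis, Quito, Tokyo, Vilnius]
Visit Seoul; enqueue Perth → queue [Cairo, Hanoi, Milan, Bern, Minsk, Tunis, Quito, Tokyo, Vilnius, Perth]
Visit Cairo → queue [Hanoi, Milan, Bern, Minsk, Tunis, Quito, Tokyo, Vilnius, Perth]
Visit Hanoi → queue [Milan, Bern, Minsk, Tunis, Quito, Tokyo, Vilnius, Perth]
Visit Milan → queue [Bern, Minsk, Tunis, Quito, Tokyo, Vilnius, Perth]
Visit Bern → queue [Minsk, Tunis, Quito, Tokyo, Vilnius, Perth]
Visit Minsk → queue [Tunis, Quito, Tokyo, Vilnius, Perth]
Visit Tunis → queue [Quito, Tokyo, Vilnius, Perth]
Visit Quito → queue [Tokyo, Vilnius, Perth]
Visit Tokyo → queue [Vilnius, Perth]
Visit Vilnius → queue [Perth]
Visit Perth → queue []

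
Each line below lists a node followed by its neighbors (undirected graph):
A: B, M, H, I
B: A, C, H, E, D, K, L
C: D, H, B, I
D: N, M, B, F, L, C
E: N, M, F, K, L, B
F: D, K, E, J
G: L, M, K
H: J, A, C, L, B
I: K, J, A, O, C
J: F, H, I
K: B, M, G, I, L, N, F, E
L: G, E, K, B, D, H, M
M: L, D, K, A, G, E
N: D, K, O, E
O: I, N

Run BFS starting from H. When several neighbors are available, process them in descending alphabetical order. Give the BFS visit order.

H, L, J, C, B, A, M, K, G, E, D, I, F, N, O

Visit H; enqueue L, J, C, B, A → queue [L, J, C, B, A]
Visit L; enqueue M, K, G, E, D → queue [J, C, B, A, M, K, G, E, D]
Visit J; enqueue I, F → queue [C, B, A, M, K, G, E, D, I, F]
Visit C → queue [B, A, M, K, G, E, D, I, F]
Visit B → queue [A, M, K, G, E, D, I, F]
Visit A → queue [M, K, G, E, D, I, F]
Visit M → queue [K, G, E, D, I, F]
Visit K; enqueue N → queue [G, E, D, I, F, N]
Visit G → queue [E, D, I, F, N]
Visit E → queue [D, I, F, N]
Visit D → queue [I, F, N]
Visit I; enqueue O → queue [F, N, O]
Visit F → queue [N, O]
Visit N → queue [O]
Visit O → queue []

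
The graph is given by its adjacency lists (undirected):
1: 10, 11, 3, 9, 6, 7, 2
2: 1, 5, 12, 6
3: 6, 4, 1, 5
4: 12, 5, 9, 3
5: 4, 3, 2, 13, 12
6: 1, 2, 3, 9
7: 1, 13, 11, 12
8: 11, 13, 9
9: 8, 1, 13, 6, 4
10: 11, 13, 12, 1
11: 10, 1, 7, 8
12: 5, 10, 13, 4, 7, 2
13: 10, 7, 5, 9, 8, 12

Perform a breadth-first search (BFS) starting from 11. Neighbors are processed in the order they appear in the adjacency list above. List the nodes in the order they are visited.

11 → 10 → 1 → 7 → 8 → 13 → 12 → 3 → 9 → 6 → 2 → 5 → 4

Visit 11; enqueue 10, 1, 7, 8 → queue [10, 1, 7, 8]
Visit 10; enqueue 13, 12 → queue [1, 7, 8, 13, 12]
Visit 1; enqueue 3, 9, 6, 2 → queue [7, 8, 13, 12, 3, 9, 6, 2]
Visit 7 → queue [8, 13, 12, 3, 9, 6, 2]
Visit 8 → queue [13, 12, 3, 9, 6, 2]
Visit 13; enqueue 5 → queue [12, 3, 9, 6, 2, 5]
Visit 12; enqueue 4 → queue [3, 9, 6, 2, 5, 4]
Visit 3 → queue [9, 6, 2, 5, 4]
Visit 9 → queue [6, 2, 5, 4]
Visit 6 → queue [2, 5, 4]
Visit 2 → queue [5, 4]
Visit 5 → queue [4]
Visit 4 → queue []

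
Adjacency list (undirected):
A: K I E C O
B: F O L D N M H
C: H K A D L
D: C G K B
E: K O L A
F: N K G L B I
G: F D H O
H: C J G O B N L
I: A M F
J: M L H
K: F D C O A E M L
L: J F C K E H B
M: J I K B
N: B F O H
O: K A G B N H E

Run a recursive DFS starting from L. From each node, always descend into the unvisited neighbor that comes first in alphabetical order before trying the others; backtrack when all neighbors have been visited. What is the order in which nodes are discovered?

Visit L
L → B
B → D
D → C
C → A
A → E
E → K
K → F
F → G
G → H
H → J
J → M
M → I
H → N
N → O

L, B, D, C, A, E, K, F, G, H, J, M, I, N, O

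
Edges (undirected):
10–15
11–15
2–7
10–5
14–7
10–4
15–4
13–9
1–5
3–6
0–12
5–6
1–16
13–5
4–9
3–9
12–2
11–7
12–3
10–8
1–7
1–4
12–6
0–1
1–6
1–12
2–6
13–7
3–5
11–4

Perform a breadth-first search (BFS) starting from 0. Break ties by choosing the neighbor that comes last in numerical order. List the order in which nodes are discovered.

Visit 0; enqueue 12, 1 → queue [12, 1]
Visit 12; enqueue 6, 3, 2 → queue [1, 6, 3, 2]
Visit 1; enqueue 16, 7, 5, 4 → queue [6, 3, 2, 16, 7, 5, 4]
Visit 6 → queue [3, 2, 16, 7, 5, 4]
Visit 3; enqueue 9 → queue [2, 16, 7, 5, 4, 9]
Visit 2 → queue [16, 7, 5, 4, 9]
Visit 16 → queue [7, 5, 4, 9]
Visit 7; enqueue 14, 13, 11 → queue [5, 4, 9, 14, 13, 11]
Visit 5; enqueue 10 → queue [4, 9, 14, 13, 11, 10]
Visit 4; enqueue 15 → queue [9, 14, 13, 11, 10, 15]
Visit 9 → queue [14, 13, 11, 10, 15]
Visit 14 → queue [13, 11, 10, 15]
Visit 13 → queue [11, 10, 15]
Visit 11 → queue [10, 15]
Visit 10; enqueue 8 → queue [15, 8]
Visit 15 → queue [8]
Visit 8 → queue []

0 12 1 6 3 2 16 7 5 4 9 14 13 11 10 15 8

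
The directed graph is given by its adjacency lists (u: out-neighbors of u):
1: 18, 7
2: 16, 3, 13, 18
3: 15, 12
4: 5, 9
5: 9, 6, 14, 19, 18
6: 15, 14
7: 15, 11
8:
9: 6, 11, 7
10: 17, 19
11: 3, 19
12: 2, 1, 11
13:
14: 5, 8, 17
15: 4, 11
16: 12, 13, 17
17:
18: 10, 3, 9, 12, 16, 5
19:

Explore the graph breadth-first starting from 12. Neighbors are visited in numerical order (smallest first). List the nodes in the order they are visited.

12 -> 1 -> 2 -> 11 -> 7 -> 18 -> 3 -> 13 -> 16 -> 19 -> 15 -> 5 -> 9 -> 10 -> 17 -> 4 -> 6 -> 14 -> 8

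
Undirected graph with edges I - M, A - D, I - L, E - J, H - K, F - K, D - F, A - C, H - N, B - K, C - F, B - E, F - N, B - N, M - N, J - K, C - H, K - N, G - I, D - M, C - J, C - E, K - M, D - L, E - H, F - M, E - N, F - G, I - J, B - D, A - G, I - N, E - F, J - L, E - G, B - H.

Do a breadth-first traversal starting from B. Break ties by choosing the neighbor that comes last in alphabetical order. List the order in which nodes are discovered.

Visit B; enqueue N, K, H, E, D → queue [N, K, H, E, D]
Visit N; enqueue M, I, F → queue [K, H, E, D, M, I, F]
Visit K; enqueue J → queue [H, E, D, M, I, F, J]
Visit H; enqueue C → queue [E, D, M, I, F, J, C]
Visit E; enqueue G → queue [D, M, I, F, J, C, G]
Visit D; enqueue L, A → queue [M, I, F, J, C, G, L, A]
Visit M → queue [I, F, J, C, G, L, A]
Visit I → queue [F, J, C, G, L, A]
Visit F → queue [J, C, G, L, A]
Visit J → queue [C, G, L, A]
Visit C → queue [G, L, A]
Visit G → queue [L, A]
Visit L → queue [A]
Visit A → queue []

B N K H E D M I F J C G L A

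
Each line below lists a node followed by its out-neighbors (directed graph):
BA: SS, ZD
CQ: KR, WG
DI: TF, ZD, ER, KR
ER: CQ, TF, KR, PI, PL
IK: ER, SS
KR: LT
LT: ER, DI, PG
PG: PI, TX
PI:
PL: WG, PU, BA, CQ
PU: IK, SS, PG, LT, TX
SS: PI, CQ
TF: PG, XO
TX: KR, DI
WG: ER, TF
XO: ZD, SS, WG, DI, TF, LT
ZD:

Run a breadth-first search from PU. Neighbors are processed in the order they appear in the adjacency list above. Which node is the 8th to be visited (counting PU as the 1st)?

Visit PU; enqueue IK, SS, PG, LT, TX → queue [IK, SS, PG, LT, TX]
Visit IK; enqueue ER → queue [SS, PG, LT, TX, ER]
Visit SS; enqueue PI, CQ → queue [PG, LT, TX, ER, PI, CQ]
Visit PG → queue [LT, TX, ER, PI, CQ]
Visit LT; enqueue DI → queue [TX, ER, PI, CQ, DI]
Visit TX; enqueue KR → queue [ER, PI, CQ, DI, KR]
Visit ER; enqueue TF, PL → queue [PI, CQ, DI, KR, TF, PL]
Visit PI → queue [CQ, DI, KR, TF, PL]
Visit CQ; enqueue WG → queue [DI, KR, TF, PL, WG]
Visit DI; enqueue ZD → queue [KR, TF, PL, WG, ZD]
Visit KR → queue [TF, PL, WG, ZD]
Visit TF; enqueue XO → queue [PL, WG, ZD, XO]
Visit PL; enqueue BA → queue [WG, ZD, XO, BA]
Visit WG → queue [ZD, XO, BA]
Visit ZD → queue [XO, BA]
Visit XO → queue [BA]
Visit BA → queue []

Visit order: PU, IK, SS, PG, LT, TX, ER, PI, CQ, DI, KR, TF, PL, WG, ZD, XO, BA

PI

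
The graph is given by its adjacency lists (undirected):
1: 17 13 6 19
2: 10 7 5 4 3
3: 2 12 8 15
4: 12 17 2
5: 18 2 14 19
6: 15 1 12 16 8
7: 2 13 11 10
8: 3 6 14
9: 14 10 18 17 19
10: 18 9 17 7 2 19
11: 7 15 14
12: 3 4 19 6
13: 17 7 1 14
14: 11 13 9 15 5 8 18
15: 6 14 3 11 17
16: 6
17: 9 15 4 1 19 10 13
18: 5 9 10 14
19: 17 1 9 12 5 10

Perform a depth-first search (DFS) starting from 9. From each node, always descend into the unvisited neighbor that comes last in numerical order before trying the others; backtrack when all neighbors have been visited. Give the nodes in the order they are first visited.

Visit 9
9 → 19
19 → 17
17 → 15
15 → 14
14 → 18
18 → 10
10 → 7
7 → 13
13 → 1
1 → 6
6 → 16
6 → 12
12 → 4
4 → 2
2 → 5
2 → 3
3 → 8
7 → 11

9, 19, 17, 15, 14, 18, 10, 7, 13, 1, 6, 16, 12, 4, 2, 5, 3, 8, 11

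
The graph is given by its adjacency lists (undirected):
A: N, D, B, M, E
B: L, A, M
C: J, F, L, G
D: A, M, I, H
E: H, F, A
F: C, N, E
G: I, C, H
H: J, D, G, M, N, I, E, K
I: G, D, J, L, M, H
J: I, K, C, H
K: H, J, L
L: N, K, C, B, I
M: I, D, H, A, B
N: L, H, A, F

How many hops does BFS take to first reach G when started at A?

Level 0: A
Level 1: B, D, E, M, N
Level 2: F, H, I, L
Level 3: C, G, J, K
G first appears at level 3.

3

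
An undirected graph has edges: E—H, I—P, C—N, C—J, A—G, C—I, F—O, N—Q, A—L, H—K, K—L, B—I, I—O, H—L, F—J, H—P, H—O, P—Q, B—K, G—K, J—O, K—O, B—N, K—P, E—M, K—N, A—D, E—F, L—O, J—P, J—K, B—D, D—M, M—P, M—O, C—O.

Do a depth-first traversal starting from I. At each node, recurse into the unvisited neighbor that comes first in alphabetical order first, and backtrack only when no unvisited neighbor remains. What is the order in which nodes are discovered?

I B D A G K H E F J C N Q P M O L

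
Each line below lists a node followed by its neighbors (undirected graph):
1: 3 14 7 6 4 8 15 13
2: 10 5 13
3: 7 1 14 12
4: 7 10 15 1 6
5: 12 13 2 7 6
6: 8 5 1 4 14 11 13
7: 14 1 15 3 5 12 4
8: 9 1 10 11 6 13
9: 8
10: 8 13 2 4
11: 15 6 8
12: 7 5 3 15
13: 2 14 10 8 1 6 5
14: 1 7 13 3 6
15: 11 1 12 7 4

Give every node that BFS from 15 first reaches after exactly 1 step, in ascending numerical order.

1, 4, 7, 11, 12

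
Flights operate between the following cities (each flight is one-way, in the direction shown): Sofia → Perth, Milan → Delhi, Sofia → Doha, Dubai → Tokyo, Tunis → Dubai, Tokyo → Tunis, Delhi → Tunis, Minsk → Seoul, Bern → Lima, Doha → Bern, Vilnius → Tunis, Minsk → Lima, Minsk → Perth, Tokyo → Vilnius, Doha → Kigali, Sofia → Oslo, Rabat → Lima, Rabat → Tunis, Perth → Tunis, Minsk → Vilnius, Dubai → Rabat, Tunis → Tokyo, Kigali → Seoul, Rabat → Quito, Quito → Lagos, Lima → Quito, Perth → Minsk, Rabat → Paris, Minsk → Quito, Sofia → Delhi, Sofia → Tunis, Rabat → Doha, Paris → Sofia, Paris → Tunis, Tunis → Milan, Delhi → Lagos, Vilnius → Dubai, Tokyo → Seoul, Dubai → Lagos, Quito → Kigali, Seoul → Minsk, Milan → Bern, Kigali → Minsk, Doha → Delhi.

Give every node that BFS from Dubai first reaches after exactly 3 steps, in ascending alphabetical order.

Level 0: Dubai
Level 1: Lagos, Rabat, Tokyo
Level 2: Doha, Lima, Paris, Quito, Seoul, Tunis, Vilnius
Level 3: Bern, Delhi, Kigali, Milan, Minsk, Sofia
Level 4: Oslo, Perth

Bern, Delhi, Kigali, Milan, Minsk, Sofia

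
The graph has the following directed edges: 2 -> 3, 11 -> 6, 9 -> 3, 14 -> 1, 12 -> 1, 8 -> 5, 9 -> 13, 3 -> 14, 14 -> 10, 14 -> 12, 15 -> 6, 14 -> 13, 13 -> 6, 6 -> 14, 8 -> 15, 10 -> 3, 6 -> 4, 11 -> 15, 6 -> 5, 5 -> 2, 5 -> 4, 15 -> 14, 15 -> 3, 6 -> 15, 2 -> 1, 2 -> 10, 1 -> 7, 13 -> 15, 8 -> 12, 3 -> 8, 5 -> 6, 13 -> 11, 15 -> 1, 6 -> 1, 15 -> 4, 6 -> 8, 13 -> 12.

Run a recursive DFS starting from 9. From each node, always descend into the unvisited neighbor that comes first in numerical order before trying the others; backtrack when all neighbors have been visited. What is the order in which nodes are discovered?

9, 3, 8, 5, 2, 1, 7, 10, 4, 6, 14, 12, 13, 11, 15

Visit 9
9 → 3
3 → 8
8 → 5
5 → 2
2 → 1
1 → 7
2 → 10
5 → 4
5 → 6
6 → 14
14 → 12
14 → 13
13 → 11
11 → 15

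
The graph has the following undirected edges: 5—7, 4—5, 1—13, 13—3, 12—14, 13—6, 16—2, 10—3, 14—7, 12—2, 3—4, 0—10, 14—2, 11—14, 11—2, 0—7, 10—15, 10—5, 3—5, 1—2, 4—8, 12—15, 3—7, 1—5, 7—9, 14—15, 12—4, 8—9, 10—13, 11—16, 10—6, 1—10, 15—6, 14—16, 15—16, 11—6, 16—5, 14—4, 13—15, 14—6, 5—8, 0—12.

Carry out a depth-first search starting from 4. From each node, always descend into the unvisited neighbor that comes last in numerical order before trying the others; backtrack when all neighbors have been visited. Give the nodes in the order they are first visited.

4 -> 14 -> 16 -> 15 -> 13 -> 10 -> 6 -> 11 -> 2 -> 12 -> 0 -> 7 -> 9 -> 8 -> 5 -> 3 -> 1

Visit 4
4 → 14
14 → 16
16 → 15
15 → 13
13 → 10
10 → 6
6 → 11
11 → 2
2 → 12
12 → 0
0 → 7
7 → 9
9 → 8
8 → 5
5 → 3
5 → 1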